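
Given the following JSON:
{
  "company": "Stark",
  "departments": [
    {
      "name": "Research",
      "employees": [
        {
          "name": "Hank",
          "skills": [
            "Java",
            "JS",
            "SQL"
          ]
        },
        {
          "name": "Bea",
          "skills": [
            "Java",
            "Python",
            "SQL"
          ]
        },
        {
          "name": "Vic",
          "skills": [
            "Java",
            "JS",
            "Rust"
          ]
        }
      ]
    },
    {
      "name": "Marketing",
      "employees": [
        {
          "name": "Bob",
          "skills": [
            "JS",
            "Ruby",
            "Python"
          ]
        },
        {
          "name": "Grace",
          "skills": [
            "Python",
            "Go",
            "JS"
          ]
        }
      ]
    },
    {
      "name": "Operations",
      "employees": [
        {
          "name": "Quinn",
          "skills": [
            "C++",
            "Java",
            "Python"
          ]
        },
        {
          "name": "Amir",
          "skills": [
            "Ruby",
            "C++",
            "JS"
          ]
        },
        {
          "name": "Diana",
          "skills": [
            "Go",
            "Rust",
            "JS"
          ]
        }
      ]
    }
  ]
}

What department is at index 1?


Path: departments[1].name
Value: Marketing

ANSWER: Marketing


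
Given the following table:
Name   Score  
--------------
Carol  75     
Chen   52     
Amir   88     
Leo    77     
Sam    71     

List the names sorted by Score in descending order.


Sorting by Score (descending):
  Amir: 88
  Leo: 77
  Carol: 75
  Sam: 71
  Chen: 52


ANSWER: Amir, Leo, Carol, Sam, Chen


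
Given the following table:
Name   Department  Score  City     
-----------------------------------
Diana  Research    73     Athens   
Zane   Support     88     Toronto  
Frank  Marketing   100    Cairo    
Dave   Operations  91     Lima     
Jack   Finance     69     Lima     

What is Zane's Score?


Row 2: Zane
Score = 88

ANSWER: 88


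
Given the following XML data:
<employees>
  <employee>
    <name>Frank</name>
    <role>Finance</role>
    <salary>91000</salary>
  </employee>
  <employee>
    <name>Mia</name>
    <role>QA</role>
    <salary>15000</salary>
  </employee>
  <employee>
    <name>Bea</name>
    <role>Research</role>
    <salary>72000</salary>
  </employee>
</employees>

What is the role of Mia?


Searching for <employee> with <name>Mia</name>
Found at position 2
<role>QA</role>

ANSWER: QA


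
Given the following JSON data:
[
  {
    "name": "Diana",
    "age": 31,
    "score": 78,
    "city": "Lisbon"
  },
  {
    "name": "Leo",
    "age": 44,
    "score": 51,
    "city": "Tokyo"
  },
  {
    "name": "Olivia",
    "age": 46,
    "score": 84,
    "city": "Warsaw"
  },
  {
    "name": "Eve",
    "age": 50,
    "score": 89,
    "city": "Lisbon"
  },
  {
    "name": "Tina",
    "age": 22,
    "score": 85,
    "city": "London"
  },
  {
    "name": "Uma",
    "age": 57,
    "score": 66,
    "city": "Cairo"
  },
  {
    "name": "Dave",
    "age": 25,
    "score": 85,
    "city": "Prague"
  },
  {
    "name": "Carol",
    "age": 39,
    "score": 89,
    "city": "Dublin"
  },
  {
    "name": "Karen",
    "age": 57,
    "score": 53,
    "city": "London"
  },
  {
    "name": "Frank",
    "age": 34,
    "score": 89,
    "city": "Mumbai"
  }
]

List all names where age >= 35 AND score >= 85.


Checking both conditions:
  Diana (age=31, score=78) -> no
  Leo (age=44, score=51) -> no
  Olivia (age=46, score=84) -> no
  Eve (age=50, score=89) -> YES
  Tina (age=22, score=85) -> no
  Uma (age=57, score=66) -> no
  Dave (age=25, score=85) -> no
  Carol (age=39, score=89) -> YES
  Karen (age=57, score=53) -> no
  Frank (age=34, score=89) -> no


ANSWER: Eve, Carol


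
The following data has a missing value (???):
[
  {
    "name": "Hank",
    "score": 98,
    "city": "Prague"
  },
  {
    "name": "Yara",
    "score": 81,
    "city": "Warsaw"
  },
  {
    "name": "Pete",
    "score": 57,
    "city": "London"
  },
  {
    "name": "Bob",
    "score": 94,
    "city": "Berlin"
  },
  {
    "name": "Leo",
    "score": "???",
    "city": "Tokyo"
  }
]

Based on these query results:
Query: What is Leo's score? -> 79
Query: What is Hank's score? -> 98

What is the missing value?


The missing value is Leo's score
From query: Leo's score = 79

ANSWER: 79


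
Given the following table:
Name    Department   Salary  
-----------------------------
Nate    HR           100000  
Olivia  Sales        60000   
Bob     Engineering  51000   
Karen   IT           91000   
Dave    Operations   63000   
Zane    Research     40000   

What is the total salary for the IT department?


IT department members:
  Karen: 91000
Total = 91000 = 91000

ANSWER: 91000


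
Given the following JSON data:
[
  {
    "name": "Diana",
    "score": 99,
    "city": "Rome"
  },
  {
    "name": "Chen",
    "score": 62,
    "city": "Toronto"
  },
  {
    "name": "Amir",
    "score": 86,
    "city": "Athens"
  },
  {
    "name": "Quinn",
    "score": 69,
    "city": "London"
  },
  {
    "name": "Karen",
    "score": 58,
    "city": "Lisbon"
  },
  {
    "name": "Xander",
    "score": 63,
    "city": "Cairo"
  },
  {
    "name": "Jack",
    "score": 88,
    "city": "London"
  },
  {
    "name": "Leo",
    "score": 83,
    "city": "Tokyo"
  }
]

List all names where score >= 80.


Filtering records where score >= 80:
  Diana (score=99) -> YES
  Chen (score=62) -> no
  Amir (score=86) -> YES
  Quinn (score=69) -> no
  Karen (score=58) -> no
  Xander (score=63) -> no
  Jack (score=88) -> YES
  Leo (score=83) -> YES


ANSWER: Diana, Amir, Jack, Leo


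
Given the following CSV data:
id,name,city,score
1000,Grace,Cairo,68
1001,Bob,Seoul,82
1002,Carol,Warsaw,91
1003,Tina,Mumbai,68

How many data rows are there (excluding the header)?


Counting rows (excluding header):
Header: id,name,city,score
Data rows: 4

ANSWER: 4


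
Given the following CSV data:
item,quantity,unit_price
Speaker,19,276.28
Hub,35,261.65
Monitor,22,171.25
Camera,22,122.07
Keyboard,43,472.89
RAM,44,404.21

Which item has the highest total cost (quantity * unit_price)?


Computing row totals:
  Speaker: 5249.32
  Hub: 9157.75
  Monitor: 3767.5
  Camera: 2685.54
  Keyboard: 20334.27
  RAM: 17785.24
Maximum: Keyboard (20334.27)

ANSWER: Keyboard


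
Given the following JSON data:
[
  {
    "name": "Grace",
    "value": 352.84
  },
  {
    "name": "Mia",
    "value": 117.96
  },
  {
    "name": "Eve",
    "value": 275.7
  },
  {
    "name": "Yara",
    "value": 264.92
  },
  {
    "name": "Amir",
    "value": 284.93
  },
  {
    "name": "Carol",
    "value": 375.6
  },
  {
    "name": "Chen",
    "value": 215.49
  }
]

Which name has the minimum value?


Comparing values:
  Grace: 352.84
  Mia: 117.96
  Eve: 275.7
  Yara: 264.92
  Amir: 284.93
  Carol: 375.6
  Chen: 215.49
Minimum: Mia (117.96)

ANSWER: Mia


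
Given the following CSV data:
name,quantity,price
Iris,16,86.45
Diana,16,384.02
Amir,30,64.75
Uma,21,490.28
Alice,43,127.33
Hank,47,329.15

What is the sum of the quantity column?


Values in 'quantity' column:
  Row 1: 16
  Row 2: 16
  Row 3: 30
  Row 4: 21
  Row 5: 43
  Row 6: 47
Sum = 16 + 16 + 30 + 21 + 43 + 47 = 173

ANSWER: 173


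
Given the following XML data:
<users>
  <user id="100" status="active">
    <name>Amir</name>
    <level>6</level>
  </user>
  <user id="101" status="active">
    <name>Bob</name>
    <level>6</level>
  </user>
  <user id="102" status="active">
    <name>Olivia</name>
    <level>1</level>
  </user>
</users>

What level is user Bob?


Finding user: Bob
<level>6</level>

ANSWER: 6


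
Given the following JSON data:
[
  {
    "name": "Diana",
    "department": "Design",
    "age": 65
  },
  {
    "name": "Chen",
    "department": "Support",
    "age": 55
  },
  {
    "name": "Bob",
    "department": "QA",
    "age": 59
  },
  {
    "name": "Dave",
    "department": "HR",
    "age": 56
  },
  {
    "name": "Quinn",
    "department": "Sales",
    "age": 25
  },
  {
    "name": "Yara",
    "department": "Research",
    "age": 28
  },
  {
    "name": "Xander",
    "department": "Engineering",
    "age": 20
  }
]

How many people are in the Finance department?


Scanning records for department = Finance
  No matches found
Count: 0

ANSWER: 0


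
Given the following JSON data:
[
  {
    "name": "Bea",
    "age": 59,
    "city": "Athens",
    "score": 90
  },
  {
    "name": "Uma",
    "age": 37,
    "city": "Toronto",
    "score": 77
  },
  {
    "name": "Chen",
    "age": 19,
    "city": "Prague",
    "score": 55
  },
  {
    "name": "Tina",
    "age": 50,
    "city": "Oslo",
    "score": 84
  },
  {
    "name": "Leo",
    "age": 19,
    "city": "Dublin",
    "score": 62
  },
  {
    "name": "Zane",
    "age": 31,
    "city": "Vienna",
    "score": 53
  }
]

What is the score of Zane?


Looking up record where name = Zane
Record index: 5
Field 'score' = 53

ANSWER: 53


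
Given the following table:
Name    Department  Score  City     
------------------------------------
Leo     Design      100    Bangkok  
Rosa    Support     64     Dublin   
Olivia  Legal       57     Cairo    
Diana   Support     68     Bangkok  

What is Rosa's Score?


Row 2: Rosa
Score = 64

ANSWER: 64


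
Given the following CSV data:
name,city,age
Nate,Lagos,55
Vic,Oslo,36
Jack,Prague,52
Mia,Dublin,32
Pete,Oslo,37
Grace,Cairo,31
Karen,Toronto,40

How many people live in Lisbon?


Scanning city column for 'Lisbon':
Total matches: 0

ANSWER: 0


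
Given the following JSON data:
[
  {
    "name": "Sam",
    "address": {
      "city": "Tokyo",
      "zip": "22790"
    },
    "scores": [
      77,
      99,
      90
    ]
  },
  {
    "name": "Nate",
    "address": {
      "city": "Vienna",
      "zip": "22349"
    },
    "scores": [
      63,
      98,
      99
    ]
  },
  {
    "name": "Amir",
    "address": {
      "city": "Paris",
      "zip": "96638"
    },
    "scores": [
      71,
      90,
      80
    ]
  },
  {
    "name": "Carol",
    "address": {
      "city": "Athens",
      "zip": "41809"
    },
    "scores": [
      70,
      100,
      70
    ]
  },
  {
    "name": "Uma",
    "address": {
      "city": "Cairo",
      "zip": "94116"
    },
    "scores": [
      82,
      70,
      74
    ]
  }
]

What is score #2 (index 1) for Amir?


Path: records[2].scores[1]
Value: 90

ANSWER: 90


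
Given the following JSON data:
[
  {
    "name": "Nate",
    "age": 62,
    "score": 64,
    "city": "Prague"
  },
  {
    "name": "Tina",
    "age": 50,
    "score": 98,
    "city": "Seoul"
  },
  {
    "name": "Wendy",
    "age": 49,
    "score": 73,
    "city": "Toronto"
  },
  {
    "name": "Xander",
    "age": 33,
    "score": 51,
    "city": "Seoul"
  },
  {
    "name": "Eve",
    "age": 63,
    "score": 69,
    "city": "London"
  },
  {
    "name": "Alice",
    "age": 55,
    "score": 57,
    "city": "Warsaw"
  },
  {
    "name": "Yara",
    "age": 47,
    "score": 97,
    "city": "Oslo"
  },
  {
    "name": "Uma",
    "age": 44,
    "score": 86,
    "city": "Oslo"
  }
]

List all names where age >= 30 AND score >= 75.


Checking both conditions:
  Nate (age=62, score=64) -> no
  Tina (age=50, score=98) -> YES
  Wendy (age=49, score=73) -> no
  Xander (age=33, score=51) -> no
  Eve (age=63, score=69) -> no
  Alice (age=55, score=57) -> no
  Yara (age=47, score=97) -> YES
  Uma (age=44, score=86) -> YES


ANSWER: Tina, Yara, Uma


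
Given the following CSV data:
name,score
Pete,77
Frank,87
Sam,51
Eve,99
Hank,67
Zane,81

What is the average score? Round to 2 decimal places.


Scores: 77, 87, 51, 99, 67, 81
Sum = 462
Count = 6
Average = 462 / 6 = 77.00

ANSWER: 77.00


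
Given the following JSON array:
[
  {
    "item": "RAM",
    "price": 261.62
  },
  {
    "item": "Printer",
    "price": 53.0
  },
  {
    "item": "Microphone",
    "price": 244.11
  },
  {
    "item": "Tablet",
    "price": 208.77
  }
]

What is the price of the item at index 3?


Array index 3 -> Tablet
price = 208.77

ANSWER: 208.77


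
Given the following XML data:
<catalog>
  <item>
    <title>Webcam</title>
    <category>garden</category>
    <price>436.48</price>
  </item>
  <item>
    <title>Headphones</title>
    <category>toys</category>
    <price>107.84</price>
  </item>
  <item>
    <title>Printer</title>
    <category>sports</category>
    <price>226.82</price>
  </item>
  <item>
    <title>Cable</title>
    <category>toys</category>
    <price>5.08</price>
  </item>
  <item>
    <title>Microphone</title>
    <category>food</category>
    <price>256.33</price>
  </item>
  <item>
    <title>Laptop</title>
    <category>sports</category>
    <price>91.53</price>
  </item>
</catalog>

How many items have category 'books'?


Scanning <item> elements for <category>books</category>:
Count: 0

ANSWER: 0


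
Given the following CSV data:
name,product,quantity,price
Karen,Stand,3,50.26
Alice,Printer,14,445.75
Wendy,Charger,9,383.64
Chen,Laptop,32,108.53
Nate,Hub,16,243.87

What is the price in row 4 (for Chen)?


Row 4: Chen
Column 'price' = 108.53

ANSWER: 108.53


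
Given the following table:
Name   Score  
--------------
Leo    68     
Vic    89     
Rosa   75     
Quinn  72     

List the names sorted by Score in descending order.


Sorting by Score (descending):
  Vic: 89
  Rosa: 75
  Quinn: 72
  Leo: 68


ANSWER: Vic, Rosa, Quinn, Leo


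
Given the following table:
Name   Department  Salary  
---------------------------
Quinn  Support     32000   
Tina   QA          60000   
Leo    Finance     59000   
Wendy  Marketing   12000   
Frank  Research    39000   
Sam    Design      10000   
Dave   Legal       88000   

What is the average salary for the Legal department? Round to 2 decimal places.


Legal department members:
  Dave: 88000
Sum = 88000
Count = 1
Average = 88000 / 1 = 88000.00

ANSWER: 88000.00


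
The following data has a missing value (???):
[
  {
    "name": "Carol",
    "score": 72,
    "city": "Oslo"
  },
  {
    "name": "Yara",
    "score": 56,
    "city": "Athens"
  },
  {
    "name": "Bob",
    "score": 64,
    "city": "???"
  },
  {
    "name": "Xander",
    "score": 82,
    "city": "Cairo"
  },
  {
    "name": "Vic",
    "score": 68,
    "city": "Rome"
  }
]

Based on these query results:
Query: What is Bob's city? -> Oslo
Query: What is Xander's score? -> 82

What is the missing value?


The missing value is Bob's city
From query: Bob's city = Oslo

ANSWER: Oslo


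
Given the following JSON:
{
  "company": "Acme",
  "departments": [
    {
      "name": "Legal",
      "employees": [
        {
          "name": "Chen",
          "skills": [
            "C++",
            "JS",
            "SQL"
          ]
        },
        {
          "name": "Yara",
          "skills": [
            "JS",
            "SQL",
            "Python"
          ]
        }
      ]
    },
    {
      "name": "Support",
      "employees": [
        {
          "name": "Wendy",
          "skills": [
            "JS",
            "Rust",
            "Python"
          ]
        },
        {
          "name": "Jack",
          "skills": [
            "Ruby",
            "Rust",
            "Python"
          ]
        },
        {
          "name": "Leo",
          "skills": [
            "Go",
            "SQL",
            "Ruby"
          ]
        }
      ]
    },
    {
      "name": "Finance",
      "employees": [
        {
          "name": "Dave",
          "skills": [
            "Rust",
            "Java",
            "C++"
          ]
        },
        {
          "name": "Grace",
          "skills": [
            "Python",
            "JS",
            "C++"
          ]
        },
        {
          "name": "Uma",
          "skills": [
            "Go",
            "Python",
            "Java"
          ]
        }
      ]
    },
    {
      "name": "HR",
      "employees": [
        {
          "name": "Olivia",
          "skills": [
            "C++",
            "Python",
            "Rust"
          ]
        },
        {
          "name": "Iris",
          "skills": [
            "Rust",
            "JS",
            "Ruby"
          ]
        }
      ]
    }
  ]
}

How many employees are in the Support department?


Path: departments[1].employees
Count: 3

ANSWER: 3


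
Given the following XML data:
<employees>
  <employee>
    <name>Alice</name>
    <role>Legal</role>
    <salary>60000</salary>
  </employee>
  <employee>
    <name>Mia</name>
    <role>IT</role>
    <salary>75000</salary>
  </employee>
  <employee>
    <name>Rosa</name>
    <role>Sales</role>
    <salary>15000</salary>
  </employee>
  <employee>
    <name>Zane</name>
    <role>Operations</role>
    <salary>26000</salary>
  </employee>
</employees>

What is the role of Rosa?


Searching for <employee> with <name>Rosa</name>
Found at position 3
<role>Sales</role>

ANSWER: Sales


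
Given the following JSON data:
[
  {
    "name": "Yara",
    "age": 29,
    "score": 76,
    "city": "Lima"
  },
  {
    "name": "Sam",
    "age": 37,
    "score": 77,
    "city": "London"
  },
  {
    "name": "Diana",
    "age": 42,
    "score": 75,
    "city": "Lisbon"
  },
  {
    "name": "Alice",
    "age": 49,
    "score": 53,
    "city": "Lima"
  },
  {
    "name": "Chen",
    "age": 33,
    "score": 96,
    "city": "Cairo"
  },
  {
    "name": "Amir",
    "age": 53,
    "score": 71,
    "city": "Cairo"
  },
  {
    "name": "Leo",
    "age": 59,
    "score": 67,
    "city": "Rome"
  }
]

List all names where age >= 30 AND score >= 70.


Checking both conditions:
  Yara (age=29, score=76) -> no
  Sam (age=37, score=77) -> YES
  Diana (age=42, score=75) -> YES
  Alice (age=49, score=53) -> no
  Chen (age=33, score=96) -> YES
  Amir (age=53, score=71) -> YES
  Leo (age=59, score=67) -> no


ANSWER: Sam, Diana, Chen, Amir


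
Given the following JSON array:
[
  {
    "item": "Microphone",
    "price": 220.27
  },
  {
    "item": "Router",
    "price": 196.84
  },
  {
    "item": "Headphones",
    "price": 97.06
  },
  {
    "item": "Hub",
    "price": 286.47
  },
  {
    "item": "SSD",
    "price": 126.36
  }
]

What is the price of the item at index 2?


Array index 2 -> Headphones
price = 97.06

ANSWER: 97.06


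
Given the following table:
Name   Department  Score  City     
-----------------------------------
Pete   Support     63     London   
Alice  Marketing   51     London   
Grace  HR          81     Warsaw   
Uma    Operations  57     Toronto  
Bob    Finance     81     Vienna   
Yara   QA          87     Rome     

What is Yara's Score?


Row 6: Yara
Score = 87

ANSWER: 87


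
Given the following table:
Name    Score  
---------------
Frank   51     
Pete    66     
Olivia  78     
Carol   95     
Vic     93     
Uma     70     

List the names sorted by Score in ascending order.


Sorting by Score (ascending):
  Frank: 51
  Pete: 66
  Uma: 70
  Olivia: 78
  Vic: 93
  Carol: 95


ANSWER: Frank, Pete, Uma, Olivia, Vic, Carol


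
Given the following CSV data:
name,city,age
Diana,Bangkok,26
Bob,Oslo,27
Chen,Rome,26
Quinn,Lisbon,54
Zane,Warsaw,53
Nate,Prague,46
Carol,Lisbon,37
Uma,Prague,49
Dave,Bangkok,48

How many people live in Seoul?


Scanning city column for 'Seoul':
Total matches: 0

ANSWER: 0


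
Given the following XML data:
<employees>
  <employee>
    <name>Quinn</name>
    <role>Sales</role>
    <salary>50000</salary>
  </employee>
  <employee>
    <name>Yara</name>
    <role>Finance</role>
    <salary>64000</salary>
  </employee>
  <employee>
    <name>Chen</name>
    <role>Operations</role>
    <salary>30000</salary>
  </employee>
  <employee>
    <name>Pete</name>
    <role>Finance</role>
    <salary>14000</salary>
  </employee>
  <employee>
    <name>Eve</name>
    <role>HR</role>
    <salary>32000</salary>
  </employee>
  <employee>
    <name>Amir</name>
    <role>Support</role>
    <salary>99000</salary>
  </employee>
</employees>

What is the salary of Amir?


Searching for <employee> with <name>Amir</name>
Found at position 6
<salary>99000</salary>

ANSWER: 99000


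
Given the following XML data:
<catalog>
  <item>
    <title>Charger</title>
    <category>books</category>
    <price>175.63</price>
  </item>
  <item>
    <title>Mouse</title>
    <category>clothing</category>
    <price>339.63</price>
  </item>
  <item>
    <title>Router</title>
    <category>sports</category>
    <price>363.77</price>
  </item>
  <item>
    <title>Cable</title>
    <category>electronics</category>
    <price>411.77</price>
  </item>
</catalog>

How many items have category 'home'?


Scanning <item> elements for <category>home</category>:
Count: 0

ANSWER: 0


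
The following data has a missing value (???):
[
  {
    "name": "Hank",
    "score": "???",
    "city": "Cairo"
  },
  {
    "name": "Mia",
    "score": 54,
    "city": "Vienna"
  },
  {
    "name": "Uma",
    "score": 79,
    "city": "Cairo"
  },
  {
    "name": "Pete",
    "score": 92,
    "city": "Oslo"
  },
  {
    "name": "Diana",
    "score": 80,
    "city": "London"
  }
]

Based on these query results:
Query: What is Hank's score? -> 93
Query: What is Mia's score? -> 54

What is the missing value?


The missing value is Hank's score
From query: Hank's score = 93

ANSWER: 93


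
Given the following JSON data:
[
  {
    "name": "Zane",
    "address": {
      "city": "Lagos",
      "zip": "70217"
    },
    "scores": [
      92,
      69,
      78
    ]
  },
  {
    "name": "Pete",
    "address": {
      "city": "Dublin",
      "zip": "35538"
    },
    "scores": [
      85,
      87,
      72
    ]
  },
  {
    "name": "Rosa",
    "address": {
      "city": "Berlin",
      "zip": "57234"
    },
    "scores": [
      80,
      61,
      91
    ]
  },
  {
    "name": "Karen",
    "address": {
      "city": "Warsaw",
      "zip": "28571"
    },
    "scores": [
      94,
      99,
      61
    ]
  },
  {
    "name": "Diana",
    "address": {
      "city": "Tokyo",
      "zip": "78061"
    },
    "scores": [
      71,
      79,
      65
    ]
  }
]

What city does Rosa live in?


Path: records[2].address.city
Value: Berlin

ANSWER: Berlin


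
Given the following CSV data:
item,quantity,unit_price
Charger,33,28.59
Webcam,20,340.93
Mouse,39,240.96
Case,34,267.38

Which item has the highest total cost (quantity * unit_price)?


Computing row totals:
  Charger: 943.47
  Webcam: 6818.6
  Mouse: 9397.44
  Case: 9090.92
Maximum: Mouse (9397.44)

ANSWER: Mouse


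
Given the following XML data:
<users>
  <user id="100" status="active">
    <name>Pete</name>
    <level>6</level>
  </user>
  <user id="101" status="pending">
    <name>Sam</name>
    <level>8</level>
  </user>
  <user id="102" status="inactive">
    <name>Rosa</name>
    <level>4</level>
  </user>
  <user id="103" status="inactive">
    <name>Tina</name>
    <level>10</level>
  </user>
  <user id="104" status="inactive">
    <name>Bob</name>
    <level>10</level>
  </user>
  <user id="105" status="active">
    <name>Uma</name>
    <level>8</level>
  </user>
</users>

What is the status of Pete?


Finding user with name = Pete
user id="100" status="active"

ANSWER: active


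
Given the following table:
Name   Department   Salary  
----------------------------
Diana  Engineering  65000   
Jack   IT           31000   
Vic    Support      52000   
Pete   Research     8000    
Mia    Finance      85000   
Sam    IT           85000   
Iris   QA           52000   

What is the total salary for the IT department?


IT department members:
  Jack: 31000
  Sam: 85000
Total = 31000 + 85000 = 116000

ANSWER: 116000


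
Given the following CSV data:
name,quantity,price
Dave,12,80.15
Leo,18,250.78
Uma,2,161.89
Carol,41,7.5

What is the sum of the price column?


Values in 'price' column:
  Row 1: 80.15
  Row 2: 250.78
  Row 3: 161.89
  Row 4: 7.5
Sum = 80.15 + 250.78 + 161.89 + 7.5 = 500.32

ANSWER: 500.32


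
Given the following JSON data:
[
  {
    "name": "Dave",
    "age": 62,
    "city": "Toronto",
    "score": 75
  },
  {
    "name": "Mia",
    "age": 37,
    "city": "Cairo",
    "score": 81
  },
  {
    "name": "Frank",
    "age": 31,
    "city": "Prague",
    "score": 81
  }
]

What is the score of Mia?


Looking up record where name = Mia
Record index: 1
Field 'score' = 81

ANSWER: 81


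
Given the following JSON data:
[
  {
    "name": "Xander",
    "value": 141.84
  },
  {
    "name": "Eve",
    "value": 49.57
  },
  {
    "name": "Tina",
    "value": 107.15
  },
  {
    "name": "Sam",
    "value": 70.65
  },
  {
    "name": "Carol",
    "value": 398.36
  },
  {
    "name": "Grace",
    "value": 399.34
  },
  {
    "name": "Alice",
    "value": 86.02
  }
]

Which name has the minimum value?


Comparing values:
  Xander: 141.84
  Eve: 49.57
  Tina: 107.15
  Sam: 70.65
  Carol: 398.36
  Grace: 399.34
  Alice: 86.02
Minimum: Eve (49.57)

ANSWER: Eve


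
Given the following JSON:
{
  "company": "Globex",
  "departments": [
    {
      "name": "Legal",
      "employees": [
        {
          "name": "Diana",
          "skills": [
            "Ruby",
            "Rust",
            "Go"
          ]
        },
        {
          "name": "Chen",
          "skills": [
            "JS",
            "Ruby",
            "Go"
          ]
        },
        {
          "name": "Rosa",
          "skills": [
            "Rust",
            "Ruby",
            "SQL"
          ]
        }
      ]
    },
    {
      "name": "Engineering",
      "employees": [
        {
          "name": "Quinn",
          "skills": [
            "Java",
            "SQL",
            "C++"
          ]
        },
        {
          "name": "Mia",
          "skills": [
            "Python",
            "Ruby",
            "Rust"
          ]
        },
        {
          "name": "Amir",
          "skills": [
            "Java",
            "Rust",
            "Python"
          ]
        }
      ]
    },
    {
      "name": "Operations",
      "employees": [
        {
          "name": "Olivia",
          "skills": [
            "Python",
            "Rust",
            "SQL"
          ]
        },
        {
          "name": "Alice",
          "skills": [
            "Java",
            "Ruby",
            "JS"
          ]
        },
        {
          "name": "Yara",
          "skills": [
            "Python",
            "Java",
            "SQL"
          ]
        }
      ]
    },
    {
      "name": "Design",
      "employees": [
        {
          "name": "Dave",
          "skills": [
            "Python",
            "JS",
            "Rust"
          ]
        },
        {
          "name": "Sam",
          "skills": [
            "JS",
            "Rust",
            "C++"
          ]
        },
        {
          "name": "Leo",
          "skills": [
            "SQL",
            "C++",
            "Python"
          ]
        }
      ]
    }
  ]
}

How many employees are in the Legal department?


Path: departments[0].employees
Count: 3

ANSWER: 3


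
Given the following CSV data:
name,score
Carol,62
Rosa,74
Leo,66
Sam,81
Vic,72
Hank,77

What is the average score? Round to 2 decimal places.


Scores: 62, 74, 66, 81, 72, 77
Sum = 432
Count = 6
Average = 432 / 6 = 72.00

ANSWER: 72.00


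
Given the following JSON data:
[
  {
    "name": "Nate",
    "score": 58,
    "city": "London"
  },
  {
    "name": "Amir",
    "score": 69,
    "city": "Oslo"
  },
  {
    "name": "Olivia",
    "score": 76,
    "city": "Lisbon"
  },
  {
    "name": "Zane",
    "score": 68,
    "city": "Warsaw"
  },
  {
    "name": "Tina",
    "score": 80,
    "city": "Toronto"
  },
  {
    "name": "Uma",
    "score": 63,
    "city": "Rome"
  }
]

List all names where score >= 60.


Filtering records where score >= 60:
  Nate (score=58) -> no
  Amir (score=69) -> YES
  Olivia (score=76) -> YES
  Zane (score=68) -> YES
  Tina (score=80) -> YES
  Uma (score=63) -> YES


ANSWER: Amir, Olivia, Zane, Tina, Uma


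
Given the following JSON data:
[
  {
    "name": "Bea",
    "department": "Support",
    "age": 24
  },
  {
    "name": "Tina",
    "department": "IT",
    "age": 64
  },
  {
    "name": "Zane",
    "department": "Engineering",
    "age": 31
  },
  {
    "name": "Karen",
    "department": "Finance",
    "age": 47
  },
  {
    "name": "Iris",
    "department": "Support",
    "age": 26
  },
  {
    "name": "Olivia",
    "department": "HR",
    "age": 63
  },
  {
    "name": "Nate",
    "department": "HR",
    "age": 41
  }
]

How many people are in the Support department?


Scanning records for department = Support
  Record 0: Bea
  Record 4: Iris
Count: 2

ANSWER: 2


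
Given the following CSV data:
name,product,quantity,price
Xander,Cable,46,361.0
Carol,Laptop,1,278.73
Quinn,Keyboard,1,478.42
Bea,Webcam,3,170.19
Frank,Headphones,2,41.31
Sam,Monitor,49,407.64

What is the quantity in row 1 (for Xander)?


Row 1: Xander
Column 'quantity' = 46

ANSWER: 46


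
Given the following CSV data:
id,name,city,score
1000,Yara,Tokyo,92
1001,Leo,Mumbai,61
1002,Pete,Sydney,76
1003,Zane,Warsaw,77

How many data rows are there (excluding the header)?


Counting rows (excluding header):
Header: id,name,city,score
Data rows: 4

ANSWER: 4


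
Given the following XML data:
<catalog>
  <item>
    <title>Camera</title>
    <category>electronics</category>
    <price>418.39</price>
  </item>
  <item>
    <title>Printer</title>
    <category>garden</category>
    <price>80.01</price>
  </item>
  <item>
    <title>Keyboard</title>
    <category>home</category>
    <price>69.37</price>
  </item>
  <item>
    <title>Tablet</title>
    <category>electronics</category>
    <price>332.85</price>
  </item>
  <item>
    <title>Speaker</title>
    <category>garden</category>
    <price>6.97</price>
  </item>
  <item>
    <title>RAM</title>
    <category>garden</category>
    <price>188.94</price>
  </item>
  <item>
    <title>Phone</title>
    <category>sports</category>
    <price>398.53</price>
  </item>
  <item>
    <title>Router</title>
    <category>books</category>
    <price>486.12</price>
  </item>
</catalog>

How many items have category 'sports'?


Scanning <item> elements for <category>sports</category>:
  Item 7: Phone -> MATCH
Count: 1

ANSWER: 1


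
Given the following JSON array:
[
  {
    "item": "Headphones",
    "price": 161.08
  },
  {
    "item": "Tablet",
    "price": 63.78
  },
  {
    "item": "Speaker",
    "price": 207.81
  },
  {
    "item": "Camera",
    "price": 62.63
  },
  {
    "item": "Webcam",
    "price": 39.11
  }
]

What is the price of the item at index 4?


Array index 4 -> Webcam
price = 39.11

ANSWER: 39.11


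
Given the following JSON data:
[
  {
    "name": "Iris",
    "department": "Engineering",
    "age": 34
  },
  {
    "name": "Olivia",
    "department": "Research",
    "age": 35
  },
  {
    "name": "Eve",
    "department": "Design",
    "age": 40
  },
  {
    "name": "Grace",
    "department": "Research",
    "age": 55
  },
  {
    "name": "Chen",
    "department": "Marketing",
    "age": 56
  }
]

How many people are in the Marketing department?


Scanning records for department = Marketing
  Record 4: Chen
Count: 1

ANSWER: 1


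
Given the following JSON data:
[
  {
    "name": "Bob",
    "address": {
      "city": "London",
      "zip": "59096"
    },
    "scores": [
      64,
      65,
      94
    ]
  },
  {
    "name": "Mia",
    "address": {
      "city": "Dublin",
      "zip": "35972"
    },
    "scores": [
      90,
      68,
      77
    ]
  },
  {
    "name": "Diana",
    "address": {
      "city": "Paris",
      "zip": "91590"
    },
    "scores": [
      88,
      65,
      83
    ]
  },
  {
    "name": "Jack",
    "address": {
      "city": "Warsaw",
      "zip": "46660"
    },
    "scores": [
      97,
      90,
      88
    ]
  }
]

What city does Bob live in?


Path: records[0].address.city
Value: London

ANSWER: London


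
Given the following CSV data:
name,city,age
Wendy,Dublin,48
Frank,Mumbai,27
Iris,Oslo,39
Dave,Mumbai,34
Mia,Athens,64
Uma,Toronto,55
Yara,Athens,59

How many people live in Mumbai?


Scanning city column for 'Mumbai':
  Row 2: Frank -> MATCH
  Row 4: Dave -> MATCH
Total matches: 2

ANSWER: 2


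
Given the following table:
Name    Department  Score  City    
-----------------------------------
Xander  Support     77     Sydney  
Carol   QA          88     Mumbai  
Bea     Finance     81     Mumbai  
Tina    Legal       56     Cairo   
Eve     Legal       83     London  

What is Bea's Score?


Row 3: Bea
Score = 81

ANSWER: 81


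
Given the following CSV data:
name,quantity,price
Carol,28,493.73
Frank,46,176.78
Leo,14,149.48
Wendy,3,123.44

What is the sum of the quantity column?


Values in 'quantity' column:
  Row 1: 28
  Row 2: 46
  Row 3: 14
  Row 4: 3
Sum = 28 + 46 + 14 + 3 = 91

ANSWER: 91


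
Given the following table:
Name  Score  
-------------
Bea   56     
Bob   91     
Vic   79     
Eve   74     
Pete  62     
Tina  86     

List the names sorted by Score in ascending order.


Sorting by Score (ascending):
  Bea: 56
  Pete: 62
  Eve: 74
  Vic: 79
  Tina: 86
  Bob: 91


ANSWER: Bea, Pete, Eve, Vic, Tina, Bob


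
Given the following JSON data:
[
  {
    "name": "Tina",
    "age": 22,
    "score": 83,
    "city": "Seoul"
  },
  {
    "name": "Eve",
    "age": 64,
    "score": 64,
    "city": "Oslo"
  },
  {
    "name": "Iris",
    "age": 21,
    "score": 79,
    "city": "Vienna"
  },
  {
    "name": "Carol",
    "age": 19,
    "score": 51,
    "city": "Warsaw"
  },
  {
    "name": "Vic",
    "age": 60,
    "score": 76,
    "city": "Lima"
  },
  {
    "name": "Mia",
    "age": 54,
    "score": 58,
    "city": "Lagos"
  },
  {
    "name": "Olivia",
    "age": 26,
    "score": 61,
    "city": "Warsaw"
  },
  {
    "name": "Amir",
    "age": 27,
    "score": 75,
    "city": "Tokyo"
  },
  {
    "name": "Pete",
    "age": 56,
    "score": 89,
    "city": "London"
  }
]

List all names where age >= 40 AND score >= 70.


Checking both conditions:
  Tina (age=22, score=83) -> no
  Eve (age=64, score=64) -> no
  Iris (age=21, score=79) -> no
  Carol (age=19, score=51) -> no
  Vic (age=60, score=76) -> YES
  Mia (age=54, score=58) -> no
  Olivia (age=26, score=61) -> no
  Amir (age=27, score=75) -> no
  Pete (age=56, score=89) -> YES


ANSWER: Vic, Pete


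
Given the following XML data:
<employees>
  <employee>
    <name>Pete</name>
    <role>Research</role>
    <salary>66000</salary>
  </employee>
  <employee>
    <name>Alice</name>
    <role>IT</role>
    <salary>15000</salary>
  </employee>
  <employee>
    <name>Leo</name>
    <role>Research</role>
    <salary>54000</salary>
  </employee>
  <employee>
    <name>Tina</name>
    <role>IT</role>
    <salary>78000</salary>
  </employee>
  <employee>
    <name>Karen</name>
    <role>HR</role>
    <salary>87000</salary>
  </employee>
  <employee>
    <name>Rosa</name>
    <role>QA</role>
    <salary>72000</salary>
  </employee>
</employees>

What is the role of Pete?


Searching for <employee> with <name>Pete</name>
Found at position 1
<role>Research</role>

ANSWER: Research


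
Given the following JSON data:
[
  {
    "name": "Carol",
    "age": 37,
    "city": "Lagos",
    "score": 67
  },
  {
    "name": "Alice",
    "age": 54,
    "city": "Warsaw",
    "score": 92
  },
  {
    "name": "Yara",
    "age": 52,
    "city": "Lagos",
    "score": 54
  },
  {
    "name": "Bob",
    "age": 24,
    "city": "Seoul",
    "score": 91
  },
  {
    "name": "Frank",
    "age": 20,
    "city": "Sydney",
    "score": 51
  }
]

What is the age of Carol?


Looking up record where name = Carol
Record index: 0
Field 'age' = 37

ANSWER: 37


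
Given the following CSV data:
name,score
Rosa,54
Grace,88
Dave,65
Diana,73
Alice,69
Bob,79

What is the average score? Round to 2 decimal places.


Scores: 54, 88, 65, 73, 69, 79
Sum = 428
Count = 6
Average = 428 / 6 = 71.33

ANSWER: 71.33


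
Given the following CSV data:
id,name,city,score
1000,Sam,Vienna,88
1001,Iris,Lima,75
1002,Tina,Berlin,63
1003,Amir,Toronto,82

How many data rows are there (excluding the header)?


Counting rows (excluding header):
Header: id,name,city,score
Data rows: 4

ANSWER: 4


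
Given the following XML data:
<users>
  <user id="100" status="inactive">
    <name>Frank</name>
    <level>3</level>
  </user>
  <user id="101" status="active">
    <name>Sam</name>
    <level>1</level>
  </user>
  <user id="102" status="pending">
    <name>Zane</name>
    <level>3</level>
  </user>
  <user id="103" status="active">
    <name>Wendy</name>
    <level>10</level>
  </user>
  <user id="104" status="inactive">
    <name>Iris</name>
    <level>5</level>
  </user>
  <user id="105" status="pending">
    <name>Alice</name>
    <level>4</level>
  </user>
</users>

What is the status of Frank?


Finding user with name = Frank
user id="100" status="inactive"

ANSWER: inactive


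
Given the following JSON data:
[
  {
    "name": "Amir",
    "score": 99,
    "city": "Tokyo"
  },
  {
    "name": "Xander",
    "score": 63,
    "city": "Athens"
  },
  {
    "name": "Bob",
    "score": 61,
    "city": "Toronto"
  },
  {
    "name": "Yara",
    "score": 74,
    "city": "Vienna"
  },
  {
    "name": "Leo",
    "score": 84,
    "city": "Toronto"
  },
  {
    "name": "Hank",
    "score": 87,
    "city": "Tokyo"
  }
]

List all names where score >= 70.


Filtering records where score >= 70:
  Amir (score=99) -> YES
  Xander (score=63) -> no
  Bob (score=61) -> no
  Yara (score=74) -> YES
  Leo (score=84) -> YES
  Hank (score=87) -> YES


ANSWER: Amir, Yara, Leo, Hank


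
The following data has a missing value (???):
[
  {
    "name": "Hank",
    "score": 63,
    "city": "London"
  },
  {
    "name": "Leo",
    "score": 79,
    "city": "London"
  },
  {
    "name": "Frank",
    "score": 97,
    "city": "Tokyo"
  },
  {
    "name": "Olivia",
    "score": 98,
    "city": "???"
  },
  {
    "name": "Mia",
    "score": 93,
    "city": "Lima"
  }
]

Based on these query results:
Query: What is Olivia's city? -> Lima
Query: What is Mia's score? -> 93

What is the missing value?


The missing value is Olivia's city
From query: Olivia's city = Lima

ANSWER: Lima


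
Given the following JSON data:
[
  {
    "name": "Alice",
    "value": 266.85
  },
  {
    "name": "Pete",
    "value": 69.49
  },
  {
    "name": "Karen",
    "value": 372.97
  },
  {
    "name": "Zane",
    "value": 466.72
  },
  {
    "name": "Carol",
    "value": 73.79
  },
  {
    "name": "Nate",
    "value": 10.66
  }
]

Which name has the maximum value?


Comparing values:
  Alice: 266.85
  Pete: 69.49
  Karen: 372.97
  Zane: 466.72
  Carol: 73.79
  Nate: 10.66
Maximum: Zane (466.72)

ANSWER: Zane


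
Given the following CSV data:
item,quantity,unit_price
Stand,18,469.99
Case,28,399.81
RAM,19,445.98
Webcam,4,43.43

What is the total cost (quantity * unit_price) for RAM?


Row: RAM
quantity = 19
unit_price = 445.98
total = 19 * 445.98 = 8473.62

ANSWER: 8473.62


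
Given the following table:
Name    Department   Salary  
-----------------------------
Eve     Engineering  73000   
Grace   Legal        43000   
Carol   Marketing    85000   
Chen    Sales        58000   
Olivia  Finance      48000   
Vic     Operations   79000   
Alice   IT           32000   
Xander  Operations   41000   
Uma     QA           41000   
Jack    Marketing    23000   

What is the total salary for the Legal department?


Legal department members:
  Grace: 43000
Total = 43000 = 43000

ANSWER: 43000


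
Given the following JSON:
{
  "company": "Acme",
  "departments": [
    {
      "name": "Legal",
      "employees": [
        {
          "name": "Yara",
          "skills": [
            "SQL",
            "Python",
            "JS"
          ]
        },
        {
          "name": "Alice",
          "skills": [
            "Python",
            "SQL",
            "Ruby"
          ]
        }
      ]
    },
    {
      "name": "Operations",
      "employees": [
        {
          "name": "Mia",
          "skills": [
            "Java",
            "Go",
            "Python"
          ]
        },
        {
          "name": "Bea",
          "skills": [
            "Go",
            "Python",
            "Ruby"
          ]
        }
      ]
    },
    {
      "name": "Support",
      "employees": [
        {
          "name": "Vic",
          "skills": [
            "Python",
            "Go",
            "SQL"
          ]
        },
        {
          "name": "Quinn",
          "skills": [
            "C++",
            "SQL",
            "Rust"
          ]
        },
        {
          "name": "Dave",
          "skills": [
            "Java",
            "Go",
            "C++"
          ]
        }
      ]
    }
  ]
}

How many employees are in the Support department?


Path: departments[2].employees
Count: 3

ANSWER: 3
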